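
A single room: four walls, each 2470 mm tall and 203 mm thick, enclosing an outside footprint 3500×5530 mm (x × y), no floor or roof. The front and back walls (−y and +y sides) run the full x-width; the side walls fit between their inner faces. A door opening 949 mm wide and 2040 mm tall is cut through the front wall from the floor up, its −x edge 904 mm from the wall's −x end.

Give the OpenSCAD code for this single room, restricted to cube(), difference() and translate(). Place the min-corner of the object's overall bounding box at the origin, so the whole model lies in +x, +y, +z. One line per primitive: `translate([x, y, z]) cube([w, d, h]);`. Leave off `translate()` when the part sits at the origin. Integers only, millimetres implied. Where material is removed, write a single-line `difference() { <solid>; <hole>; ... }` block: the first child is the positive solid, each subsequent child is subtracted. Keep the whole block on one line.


difference() { cube([3500, 203, 2470]); translate([904, 0, 0]) cube([949, 203, 2040]); }
translate([0, 5327, 0]) cube([3500, 203, 2470]);
translate([0, 203, 0]) cube([203, 5124, 2470]);
translate([3297, 203, 0]) cube([203, 5124, 2470]);


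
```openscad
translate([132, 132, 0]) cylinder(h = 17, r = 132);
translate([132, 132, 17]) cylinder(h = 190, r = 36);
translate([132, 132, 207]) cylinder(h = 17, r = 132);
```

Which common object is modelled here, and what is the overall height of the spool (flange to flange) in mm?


A spool. The overall height is 224 mm.

Three coaxial cylinders, large–small–large — a spool. Two 17 mm flanges and a 190 mm core give 17 + 190 + 17 = 224 mm.


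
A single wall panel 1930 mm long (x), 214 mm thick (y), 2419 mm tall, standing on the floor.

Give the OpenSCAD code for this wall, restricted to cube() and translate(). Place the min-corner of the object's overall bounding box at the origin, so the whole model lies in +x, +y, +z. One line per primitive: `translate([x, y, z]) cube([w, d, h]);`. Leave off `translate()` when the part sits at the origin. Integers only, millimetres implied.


cube([1930, 214, 2419]);


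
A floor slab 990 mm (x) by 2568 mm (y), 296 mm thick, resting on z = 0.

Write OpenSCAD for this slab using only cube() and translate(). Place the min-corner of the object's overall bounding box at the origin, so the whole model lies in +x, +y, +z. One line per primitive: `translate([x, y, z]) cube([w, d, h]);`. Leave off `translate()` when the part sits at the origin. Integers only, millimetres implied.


cube([990, 2568, 296]);


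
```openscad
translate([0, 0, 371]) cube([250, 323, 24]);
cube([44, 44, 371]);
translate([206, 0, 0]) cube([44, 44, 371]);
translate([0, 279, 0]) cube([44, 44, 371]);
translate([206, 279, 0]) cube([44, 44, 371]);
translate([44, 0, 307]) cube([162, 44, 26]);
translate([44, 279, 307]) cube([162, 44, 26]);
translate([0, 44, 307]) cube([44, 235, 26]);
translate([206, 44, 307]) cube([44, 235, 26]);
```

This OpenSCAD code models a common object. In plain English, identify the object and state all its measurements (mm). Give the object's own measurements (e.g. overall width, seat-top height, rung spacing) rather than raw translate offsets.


A simple wooden stool: a rectangular seat 250 mm (x) by 323 mm (y), 24 mm thick, top face at z = 395 mm, on four square legs, each 44×44 mm in cross-section. The legs rest on z = 0, each flush with a corner of the seat. Four stretchers, 44 mm wide and 26 mm tall, connect adjacent legs with their undersides at z = 307 mm, each running between the inner faces of the legs it joins and aligned with the legs' outer faces on the other axis.


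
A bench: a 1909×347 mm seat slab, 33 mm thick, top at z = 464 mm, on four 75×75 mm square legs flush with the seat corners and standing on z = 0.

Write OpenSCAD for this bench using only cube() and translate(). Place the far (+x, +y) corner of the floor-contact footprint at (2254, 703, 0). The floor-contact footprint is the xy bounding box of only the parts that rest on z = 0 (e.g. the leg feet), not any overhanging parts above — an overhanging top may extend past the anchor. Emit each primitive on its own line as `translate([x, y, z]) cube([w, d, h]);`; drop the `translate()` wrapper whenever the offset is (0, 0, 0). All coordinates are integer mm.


translate([345, 356, 431]) cube([1909, 347, 33]);
translate([345, 356, 0]) cube([75, 75, 431]);
translate([345, 628, 0]) cube([75, 75, 431]);
translate([2179, 356, 0]) cube([75, 75, 431]);
translate([2179, 628, 0]) cube([75, 75, 431]);


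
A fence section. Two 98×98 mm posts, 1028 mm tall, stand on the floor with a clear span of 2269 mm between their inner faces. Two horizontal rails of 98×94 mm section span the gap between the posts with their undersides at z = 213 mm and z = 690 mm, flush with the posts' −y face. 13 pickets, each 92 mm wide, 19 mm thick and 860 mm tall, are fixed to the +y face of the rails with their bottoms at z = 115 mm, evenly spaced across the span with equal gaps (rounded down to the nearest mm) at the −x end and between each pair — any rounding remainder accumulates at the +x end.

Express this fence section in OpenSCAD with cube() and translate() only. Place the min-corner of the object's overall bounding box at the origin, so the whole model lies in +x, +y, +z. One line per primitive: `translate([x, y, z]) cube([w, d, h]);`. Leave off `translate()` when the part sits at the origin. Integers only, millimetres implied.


cube([98, 98, 1028]);
translate([2367, 0, 0]) cube([98, 98, 1028]);
translate([98, 0, 213]) cube([2269, 98, 94]);
translate([98, 0, 690]) cube([2269, 98, 94]);
translate([174, 98, 115]) cube([92, 19, 860]);
translate([342, 98, 115]) cube([92, 19, 860]);
translate([510, 98, 115]) cube([92, 19, 860]);
translate([678, 98, 115]) cube([92, 19, 860]);
translate([846, 98, 115]) cube([92, 19, 860]);
translate([1014, 98, 115]) cube([92, 19, 860]);
translate([1182, 98, 115]) cube([92, 19, 860]);
translate([1350, 98, 115]) cube([92, 19, 860]);
translate([1518, 98, 115]) cube([92, 19, 860]);
translate([1686, 98, 115]) cube([92, 19, 860]);
translate([1854, 98, 115]) cube([92, 19, 860]);
translate([2022, 98, 115]) cube([92, 19, 860]);
translate([2190, 98, 115]) cube([92, 19, 860]);


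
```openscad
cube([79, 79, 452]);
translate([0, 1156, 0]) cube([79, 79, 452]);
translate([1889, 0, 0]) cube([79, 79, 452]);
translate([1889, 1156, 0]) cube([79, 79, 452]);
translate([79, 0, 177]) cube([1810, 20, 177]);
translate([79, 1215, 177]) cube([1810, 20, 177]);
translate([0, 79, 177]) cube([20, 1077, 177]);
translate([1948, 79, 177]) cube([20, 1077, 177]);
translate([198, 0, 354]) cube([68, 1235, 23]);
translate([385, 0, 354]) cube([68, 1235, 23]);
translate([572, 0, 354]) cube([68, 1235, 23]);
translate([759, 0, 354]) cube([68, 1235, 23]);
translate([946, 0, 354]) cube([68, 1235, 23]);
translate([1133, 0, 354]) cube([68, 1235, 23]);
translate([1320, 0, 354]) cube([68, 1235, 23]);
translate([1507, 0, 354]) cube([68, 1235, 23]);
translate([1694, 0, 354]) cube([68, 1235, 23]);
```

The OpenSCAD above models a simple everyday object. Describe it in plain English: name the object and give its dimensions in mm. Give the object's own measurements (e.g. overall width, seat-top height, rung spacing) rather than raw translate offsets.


A bed frame 1968 mm long (x) by 1235 mm wide (y). Four 79×79 mm corner posts, 452 mm tall, at the corners of the footprint. Four rails of 20 mm thickness and 177 mm height run between adjacent posts with their undersides at z = 177 mm, their outer faces flush with the outside of the frame (the two x-running rails run between the posts' inner faces; the two y-running rails run between the posts' inner faces). 9 slats, each 68 mm wide (x) and 23 mm thick, lie across the top of the two x-running rails, running the full 1235 mm width of the frame in y; along x they sit between the end posts with a 119 mm gap after the −x posts and between neighbouring slats, leaving 127 mm before the +x posts.


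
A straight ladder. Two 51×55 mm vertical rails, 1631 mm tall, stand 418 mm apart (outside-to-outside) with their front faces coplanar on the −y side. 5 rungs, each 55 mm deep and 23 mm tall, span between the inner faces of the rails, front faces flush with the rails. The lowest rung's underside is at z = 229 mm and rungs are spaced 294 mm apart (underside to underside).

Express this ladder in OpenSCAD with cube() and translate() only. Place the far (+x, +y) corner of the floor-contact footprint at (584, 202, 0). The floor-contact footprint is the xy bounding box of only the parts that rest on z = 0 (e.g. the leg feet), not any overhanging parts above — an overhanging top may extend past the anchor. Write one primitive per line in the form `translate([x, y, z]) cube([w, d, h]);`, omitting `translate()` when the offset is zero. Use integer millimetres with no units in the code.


// rung span = 418 - 2*51 = 316
// rung[k] z = 229 + k*294
translate([166, 147, 0]) cube([51, 55, 1631]);
translate([533, 147, 0]) cube([51, 55, 1631]);
translate([217, 147, 229]) cube([316, 55, 23]);
translate([217, 147, 523]) cube([316, 55, 23]);
translate([217, 147, 817]) cube([316, 55, 23]);
translate([217, 147, 1111]) cube([316, 55, 23]);
translate([217, 147, 1405]) cube([316, 55, 23]);


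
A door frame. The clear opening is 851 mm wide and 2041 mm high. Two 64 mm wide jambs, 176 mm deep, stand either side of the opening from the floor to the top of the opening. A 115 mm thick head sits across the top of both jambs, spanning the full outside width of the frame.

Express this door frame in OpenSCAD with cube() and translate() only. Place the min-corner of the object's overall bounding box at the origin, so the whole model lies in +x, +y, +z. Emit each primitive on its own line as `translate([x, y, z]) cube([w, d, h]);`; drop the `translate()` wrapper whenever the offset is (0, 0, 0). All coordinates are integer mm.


cube([64, 176, 2041]);
translate([915, 0, 0]) cube([64, 176, 2041]);
translate([0, 0, 2041]) cube([979, 176, 115]);


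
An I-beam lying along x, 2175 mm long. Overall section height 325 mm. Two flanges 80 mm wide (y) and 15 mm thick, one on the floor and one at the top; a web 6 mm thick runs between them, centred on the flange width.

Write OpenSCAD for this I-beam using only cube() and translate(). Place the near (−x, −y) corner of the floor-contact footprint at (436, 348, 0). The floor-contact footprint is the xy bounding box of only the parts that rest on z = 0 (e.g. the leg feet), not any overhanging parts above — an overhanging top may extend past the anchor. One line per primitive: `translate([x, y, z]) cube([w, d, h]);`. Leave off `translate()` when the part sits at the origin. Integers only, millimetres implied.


translate([436, 348, 0]) cube([2175, 80, 15]);
translate([436, 385, 15]) cube([2175, 6, 295]);
translate([436, 348, 310]) cube([2175, 80, 15]);


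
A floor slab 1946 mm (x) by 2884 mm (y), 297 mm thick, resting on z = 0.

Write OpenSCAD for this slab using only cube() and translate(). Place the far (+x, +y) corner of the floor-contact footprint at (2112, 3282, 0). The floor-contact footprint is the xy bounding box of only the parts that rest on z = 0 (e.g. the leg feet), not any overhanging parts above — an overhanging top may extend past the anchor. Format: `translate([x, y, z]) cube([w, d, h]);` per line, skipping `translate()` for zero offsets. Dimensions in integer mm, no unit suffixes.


translate([166, 398, 0]) cube([1946, 2884, 297]);


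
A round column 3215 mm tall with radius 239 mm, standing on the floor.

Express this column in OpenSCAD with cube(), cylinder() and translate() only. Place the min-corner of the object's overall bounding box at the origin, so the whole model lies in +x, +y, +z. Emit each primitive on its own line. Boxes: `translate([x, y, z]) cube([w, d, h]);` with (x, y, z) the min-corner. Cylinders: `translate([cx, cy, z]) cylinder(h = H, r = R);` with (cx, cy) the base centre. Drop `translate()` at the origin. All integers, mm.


translate([239, 239, 0]) cylinder(h = 3215, r = 239);


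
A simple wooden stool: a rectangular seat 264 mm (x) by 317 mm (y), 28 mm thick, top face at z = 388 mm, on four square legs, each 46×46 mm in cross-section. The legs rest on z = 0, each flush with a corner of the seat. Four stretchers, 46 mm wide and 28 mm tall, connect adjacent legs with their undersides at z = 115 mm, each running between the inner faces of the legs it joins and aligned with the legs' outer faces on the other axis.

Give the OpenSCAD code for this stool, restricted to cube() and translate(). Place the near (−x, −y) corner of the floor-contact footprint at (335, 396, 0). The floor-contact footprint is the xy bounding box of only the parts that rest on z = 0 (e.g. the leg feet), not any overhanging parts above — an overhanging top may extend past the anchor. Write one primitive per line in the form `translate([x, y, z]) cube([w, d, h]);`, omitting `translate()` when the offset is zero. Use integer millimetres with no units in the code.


// leg_h = 388 - 28 = 360
// stretcher span = 264 - 2*46 = 172
translate([335, 396, 360]) cube([264, 317, 28]);
translate([335, 396, 0]) cube([46, 46, 360]);
translate([553, 396, 0]) cube([46, 46, 360]);
translate([335, 667, 0]) cube([46, 46, 360]);
translate([553, 667, 0]) cube([46, 46, 360]);
translate([381, 396, 115]) cube([172, 46, 28]);
translate([381, 667, 115]) cube([172, 46, 28]);
translate([335, 442, 115]) cube([46, 225, 28]);
translate([553, 442, 115]) cube([46, 225, 28]);


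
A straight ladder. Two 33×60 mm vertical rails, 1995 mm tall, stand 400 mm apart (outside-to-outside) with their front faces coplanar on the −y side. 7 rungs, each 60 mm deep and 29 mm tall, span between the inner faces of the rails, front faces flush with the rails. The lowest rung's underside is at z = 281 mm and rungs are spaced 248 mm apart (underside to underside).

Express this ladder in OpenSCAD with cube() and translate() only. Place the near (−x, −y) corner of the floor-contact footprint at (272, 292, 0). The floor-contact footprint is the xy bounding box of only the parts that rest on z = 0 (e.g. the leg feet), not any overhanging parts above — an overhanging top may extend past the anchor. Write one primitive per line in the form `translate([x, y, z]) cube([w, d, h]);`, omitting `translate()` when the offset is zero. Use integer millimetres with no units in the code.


translate([272, 292, 0]) cube([33, 60, 1995]);
translate([639, 292, 0]) cube([33, 60, 1995]);
translate([305, 292, 281]) cube([334, 60, 29]);
translate([305, 292, 529]) cube([334, 60, 29]);
translate([305, 292, 777]) cube([334, 60, 29]);
translate([305, 292, 1025]) cube([334, 60, 29]);
translate([305, 292, 1273]) cube([334, 60, 29]);
translate([305, 292, 1521]) cube([334, 60, 29]);
translate([305, 292, 1769]) cube([334, 60, 29]);


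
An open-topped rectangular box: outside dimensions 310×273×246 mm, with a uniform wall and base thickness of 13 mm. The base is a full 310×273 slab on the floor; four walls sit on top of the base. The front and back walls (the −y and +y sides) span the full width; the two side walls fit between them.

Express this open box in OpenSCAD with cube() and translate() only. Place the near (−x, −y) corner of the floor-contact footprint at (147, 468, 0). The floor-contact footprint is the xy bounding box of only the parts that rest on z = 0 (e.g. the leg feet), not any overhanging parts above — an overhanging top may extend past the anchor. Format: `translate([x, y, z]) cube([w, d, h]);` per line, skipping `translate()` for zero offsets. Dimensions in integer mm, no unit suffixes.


translate([147, 468, 0]) cube([310, 273, 13]);
translate([147, 468, 13]) cube([310, 13, 233]);
translate([147, 728, 13]) cube([310, 13, 233]);
translate([147, 481, 13]) cube([13, 247, 233]);
translate([444, 481, 13]) cube([13, 247, 233]);


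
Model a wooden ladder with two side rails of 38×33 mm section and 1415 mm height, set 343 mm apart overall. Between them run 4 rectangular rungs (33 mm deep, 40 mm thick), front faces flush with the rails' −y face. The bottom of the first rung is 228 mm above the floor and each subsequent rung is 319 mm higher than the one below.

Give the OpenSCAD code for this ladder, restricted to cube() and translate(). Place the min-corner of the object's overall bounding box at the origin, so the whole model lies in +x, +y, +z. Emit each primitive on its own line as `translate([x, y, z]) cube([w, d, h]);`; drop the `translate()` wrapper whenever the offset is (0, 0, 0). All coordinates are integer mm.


// rung span = 343 - 2*38 = 267
// rung[k] z = 228 + k*319
cube([38, 33, 1415]);
translate([305, 0, 0]) cube([38, 33, 1415]);
translate([38, 0, 228]) cube([267, 33, 40]);
translate([38, 0, 547]) cube([267, 33, 40]);
translate([38, 0, 866]) cube([267, 33, 40]);
translate([38, 0, 1185]) cube([267, 33, 40]);


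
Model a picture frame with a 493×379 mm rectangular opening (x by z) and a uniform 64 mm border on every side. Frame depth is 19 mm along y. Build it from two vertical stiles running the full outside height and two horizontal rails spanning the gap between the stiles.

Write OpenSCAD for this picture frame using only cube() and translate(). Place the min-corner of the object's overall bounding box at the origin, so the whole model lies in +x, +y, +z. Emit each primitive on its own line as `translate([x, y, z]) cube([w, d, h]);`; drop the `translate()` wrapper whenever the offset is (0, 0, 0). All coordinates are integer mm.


cube([64, 19, 507]);
translate([557, 0, 0]) cube([64, 19, 507]);
translate([64, 0, 0]) cube([493, 19, 64]);
translate([64, 0, 443]) cube([493, 19, 64]);


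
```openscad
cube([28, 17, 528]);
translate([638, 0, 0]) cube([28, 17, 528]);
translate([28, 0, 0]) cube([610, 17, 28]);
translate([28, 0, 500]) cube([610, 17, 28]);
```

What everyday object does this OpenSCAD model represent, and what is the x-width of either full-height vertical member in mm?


A picture frame. The border width is 28 mm.

Four thin pieces enclosing a rectangular opening — a picture frame. The two full-height stiles are 528 mm tall; the top rail sits at z = 500 and is 28 mm tall, so the border above the opening is 528 − 500 = 28 mm, matching the stile x-width.


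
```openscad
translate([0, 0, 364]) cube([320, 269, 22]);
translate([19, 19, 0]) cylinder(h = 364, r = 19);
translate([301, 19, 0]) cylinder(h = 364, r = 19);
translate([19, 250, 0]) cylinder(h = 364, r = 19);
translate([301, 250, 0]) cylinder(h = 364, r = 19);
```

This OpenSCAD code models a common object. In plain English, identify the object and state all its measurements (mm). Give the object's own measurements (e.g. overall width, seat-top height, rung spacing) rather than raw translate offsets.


A four-legged stool. The seat is a 320×269×22 mm slab whose top surface is at z = 386 mm; four round legs, each 38 mm in diameter, run from the floor (z = 0) to the underside of the seat, each leg's axis is inset half a diameter from the nearest pair of seat edges (so the leg's bounding box is flush with the corner).


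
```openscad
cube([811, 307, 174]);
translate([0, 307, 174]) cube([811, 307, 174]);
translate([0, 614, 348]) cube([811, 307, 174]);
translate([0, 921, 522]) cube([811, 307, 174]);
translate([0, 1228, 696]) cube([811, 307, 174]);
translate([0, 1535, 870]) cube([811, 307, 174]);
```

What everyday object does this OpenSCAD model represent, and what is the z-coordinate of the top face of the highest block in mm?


A staircase. The total rise is 1044 mm.

6 identical blocks, each offset up and back from the previous — a staircase. Each step is 174 mm tall and there are 6 of them, so the total rise is 6 × 174 = 1044 mm.


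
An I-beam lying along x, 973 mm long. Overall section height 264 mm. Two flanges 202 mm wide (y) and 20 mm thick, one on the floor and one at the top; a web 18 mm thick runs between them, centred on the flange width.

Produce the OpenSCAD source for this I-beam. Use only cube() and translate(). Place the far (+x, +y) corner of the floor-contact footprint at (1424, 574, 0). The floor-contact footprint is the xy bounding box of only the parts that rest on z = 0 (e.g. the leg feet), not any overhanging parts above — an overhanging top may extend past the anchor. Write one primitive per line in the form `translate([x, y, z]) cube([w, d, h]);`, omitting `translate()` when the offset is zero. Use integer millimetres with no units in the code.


translate([451, 372, 0]) cube([973, 202, 20]);
translate([451, 464, 20]) cube([973, 18, 224]);
translate([451, 372, 244]) cube([973, 202, 20]);


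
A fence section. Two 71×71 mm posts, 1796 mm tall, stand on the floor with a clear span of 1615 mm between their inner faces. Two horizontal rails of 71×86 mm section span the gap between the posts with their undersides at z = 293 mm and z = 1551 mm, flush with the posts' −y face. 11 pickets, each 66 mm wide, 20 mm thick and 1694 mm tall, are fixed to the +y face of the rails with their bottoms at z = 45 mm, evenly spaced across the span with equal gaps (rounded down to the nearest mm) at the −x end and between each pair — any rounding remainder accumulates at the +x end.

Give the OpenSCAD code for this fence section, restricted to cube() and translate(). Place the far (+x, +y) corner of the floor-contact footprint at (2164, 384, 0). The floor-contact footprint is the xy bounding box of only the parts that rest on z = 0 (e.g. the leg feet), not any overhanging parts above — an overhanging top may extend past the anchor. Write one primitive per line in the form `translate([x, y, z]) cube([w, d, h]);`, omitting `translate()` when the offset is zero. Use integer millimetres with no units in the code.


translate([407, 313, 0]) cube([71, 71, 1796]);
translate([2093, 313, 0]) cube([71, 71, 1796]);
translate([478, 313, 293]) cube([1615, 71, 86]);
translate([478, 313, 1551]) cube([1615, 71, 86]);
translate([552, 384, 45]) cube([66, 20, 1694]);
translate([692, 384, 45]) cube([66, 20, 1694]);
translate([832, 384, 45]) cube([66, 20, 1694]);
translate([972, 384, 45]) cube([66, 20, 1694]);
translate([1112, 384, 45]) cube([66, 20, 1694]);
translate([1252, 384, 45]) cube([66, 20, 1694]);
translate([1392, 384, 45]) cube([66, 20, 1694]);
translate([1532, 384, 45]) cube([66, 20, 1694]);
translate([1672, 384, 45]) cube([66, 20, 1694]);
translate([1812, 384, 45]) cube([66, 20, 1694]);
translate([1952, 384, 45]) cube([66, 20, 1694]);


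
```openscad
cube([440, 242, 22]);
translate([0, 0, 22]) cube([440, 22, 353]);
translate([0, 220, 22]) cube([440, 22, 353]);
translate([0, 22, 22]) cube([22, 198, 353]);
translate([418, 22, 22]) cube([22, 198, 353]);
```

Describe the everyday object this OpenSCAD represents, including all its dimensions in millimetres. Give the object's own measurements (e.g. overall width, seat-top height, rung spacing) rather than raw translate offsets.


An open-topped rectangular box: outside dimensions 440×242×375 mm, with a uniform wall and base thickness of 22 mm. The base is a full 440×242 slab on the floor; four walls sit on top of the base. The front and back walls (the −y and +y sides) span the full width; the two side walls fit between them.


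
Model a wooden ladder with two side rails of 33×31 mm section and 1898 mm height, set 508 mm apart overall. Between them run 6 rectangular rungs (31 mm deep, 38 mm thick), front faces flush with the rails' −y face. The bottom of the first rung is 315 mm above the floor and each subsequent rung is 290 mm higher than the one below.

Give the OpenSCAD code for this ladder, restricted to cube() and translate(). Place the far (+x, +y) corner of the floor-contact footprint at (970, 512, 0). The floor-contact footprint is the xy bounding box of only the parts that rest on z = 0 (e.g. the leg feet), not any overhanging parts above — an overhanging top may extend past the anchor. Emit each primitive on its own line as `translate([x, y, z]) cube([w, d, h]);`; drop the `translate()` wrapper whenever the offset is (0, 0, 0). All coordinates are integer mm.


translate([462, 481, 0]) cube([33, 31, 1898]);
translate([937, 481, 0]) cube([33, 31, 1898]);
translate([495, 481, 315]) cube([442, 31, 38]);
translate([495, 481, 605]) cube([442, 31, 38]);
translate([495, 481, 895]) cube([442, 31, 38]);
translate([495, 481, 1185]) cube([442, 31, 38]);
translate([495, 481, 1475]) cube([442, 31, 38]);
translate([495, 481, 1765]) cube([442, 31, 38]);


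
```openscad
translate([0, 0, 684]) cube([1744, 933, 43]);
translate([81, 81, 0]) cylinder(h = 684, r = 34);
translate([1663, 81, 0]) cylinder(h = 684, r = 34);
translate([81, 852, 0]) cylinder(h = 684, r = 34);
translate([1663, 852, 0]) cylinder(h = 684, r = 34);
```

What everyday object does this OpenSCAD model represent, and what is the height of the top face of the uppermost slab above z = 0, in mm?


A table. The table height is 727 mm.

A 1744×933×43 slab sits at z = 684 on four Ø68 mm round legs — a table. The top surface is at 684 + 43 = 727 mm.


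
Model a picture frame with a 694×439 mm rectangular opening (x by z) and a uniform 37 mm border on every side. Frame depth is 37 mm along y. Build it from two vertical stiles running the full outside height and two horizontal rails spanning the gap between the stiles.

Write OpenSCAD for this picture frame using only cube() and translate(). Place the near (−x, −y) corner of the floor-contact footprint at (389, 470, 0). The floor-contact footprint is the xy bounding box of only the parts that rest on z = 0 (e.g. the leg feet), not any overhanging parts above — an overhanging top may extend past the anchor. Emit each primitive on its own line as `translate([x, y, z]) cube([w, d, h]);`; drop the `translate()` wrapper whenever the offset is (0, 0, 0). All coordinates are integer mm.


translate([389, 470, 0]) cube([37, 37, 513]);
translate([1120, 470, 0]) cube([37, 37, 513]);
translate([426, 470, 0]) cube([694, 37, 37]);
translate([426, 470, 476]) cube([694, 37, 37]);


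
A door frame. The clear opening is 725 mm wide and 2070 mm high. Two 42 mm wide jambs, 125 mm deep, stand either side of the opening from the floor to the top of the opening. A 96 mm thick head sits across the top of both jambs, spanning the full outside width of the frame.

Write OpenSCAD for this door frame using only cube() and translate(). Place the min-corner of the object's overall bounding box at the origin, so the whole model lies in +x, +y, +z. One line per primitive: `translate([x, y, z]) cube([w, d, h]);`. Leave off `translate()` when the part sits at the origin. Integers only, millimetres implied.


cube([42, 125, 2070]);
translate([767, 0, 0]) cube([42, 125, 2070]);
translate([0, 0, 2070]) cube([809, 125, 96]);


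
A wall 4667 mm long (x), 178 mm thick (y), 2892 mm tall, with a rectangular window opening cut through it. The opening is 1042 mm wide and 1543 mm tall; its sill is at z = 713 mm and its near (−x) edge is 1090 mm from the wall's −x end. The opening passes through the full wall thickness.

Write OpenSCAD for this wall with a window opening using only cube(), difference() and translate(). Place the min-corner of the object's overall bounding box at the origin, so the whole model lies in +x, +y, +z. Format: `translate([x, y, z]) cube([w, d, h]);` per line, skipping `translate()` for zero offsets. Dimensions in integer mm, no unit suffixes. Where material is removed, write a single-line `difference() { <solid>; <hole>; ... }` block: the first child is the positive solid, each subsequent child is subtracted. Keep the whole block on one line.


difference() { cube([4667, 178, 2892]); translate([1090, 0, 713]) cube([1042, 178, 1543]); }


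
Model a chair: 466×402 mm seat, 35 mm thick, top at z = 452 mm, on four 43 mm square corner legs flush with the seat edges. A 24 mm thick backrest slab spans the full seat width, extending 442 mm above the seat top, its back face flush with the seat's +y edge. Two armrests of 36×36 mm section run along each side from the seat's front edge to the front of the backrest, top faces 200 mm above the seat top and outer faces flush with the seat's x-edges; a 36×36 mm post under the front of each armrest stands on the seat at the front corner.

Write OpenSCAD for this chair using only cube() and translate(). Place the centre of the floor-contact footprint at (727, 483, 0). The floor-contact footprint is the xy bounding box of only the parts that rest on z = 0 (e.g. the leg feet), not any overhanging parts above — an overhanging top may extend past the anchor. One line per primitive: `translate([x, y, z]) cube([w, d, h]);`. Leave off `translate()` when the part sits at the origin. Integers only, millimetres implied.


translate([494, 282, 417]) cube([466, 402, 35]);
translate([494, 282, 0]) cube([43, 43, 417]);
translate([917, 282, 0]) cube([43, 43, 417]);
translate([494, 641, 0]) cube([43, 43, 417]);
translate([917, 641, 0]) cube([43, 43, 417]);
translate([494, 660, 452]) cube([466, 24, 442]);
translate([494, 282, 616]) cube([36, 378, 36]);
translate([924, 282, 616]) cube([36, 378, 36]);
translate([494, 282, 452]) cube([36, 36, 164]);
translate([924, 282, 452]) cube([36, 36, 164]);


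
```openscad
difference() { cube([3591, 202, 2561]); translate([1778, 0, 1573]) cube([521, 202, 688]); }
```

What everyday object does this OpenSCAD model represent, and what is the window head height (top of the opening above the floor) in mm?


A wall with a window opening. The window head height is 2261 mm.

A wall with a rectangular opening subtracted — a window. Sill at z = 1573, opening 688 mm tall, so the head is at 1573 + 688 = 2261 mm.


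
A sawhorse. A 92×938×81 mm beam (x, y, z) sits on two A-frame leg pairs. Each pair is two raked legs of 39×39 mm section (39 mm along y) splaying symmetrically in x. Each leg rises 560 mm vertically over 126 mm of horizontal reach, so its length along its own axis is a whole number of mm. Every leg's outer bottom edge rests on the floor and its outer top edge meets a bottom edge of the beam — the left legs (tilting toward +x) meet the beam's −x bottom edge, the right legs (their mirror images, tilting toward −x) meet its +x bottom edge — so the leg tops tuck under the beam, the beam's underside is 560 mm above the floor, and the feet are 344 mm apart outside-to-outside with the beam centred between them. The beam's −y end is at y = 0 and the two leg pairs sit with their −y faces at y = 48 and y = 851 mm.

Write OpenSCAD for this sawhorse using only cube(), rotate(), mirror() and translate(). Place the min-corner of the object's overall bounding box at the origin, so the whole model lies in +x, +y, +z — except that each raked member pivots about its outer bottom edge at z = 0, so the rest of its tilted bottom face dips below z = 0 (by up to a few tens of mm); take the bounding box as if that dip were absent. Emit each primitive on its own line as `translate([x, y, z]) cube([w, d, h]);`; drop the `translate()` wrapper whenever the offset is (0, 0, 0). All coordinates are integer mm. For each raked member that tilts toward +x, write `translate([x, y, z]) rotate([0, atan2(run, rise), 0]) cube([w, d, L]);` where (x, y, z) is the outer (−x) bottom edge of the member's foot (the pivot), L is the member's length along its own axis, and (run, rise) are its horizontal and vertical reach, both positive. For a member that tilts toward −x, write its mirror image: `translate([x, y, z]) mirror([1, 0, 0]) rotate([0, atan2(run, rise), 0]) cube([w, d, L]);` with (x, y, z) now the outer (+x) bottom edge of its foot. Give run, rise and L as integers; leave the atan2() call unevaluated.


translate([126, 0, 560]) cube([92, 938, 81]);
translate([0, 48, 0]) rotate([0, atan2(126, 560), 0]) cube([39, 39, 574]);
translate([344, 48, 0]) mirror([1, 0, 0]) rotate([0, atan2(126, 560), 0]) cube([39, 39, 574]);
translate([0, 851, 0]) rotate([0, atan2(126, 560), 0]) cube([39, 39, 574]);
translate([344, 851, 0]) mirror([1, 0, 0]) rotate([0, atan2(126, 560), 0]) cube([39, 39, 574]);


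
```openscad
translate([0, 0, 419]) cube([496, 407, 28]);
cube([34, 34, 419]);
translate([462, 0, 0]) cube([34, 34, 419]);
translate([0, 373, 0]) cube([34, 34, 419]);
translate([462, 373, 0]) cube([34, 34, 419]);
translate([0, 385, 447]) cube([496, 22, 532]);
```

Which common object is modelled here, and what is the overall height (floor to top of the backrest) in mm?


A chair. The overall height is 979 mm.

A slab on four corner posts with a tall panel at the back — a chair. The seat slab sits at z = 419 with thickness 28, and the 532 mm backrest starts at the seat top, so the overall height is 419 + 28 + 532 = 979 mm.


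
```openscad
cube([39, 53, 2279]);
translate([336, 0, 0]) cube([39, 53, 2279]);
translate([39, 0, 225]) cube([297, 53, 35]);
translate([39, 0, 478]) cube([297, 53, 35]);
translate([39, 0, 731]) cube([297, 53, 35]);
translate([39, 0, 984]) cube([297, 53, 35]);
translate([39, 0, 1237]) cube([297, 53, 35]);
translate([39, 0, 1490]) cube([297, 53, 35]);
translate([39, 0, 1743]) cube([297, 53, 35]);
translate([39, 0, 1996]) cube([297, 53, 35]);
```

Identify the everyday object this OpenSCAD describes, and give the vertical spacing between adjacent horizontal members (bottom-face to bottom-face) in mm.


A ladder. The rung spacing is 253 mm.

Two tall 39×53 posts with 8 short bars between them — a ladder. Adjacent rungs sit at z = 225 and z = 478, so the spacing is 478 − 225 = 253 mm.


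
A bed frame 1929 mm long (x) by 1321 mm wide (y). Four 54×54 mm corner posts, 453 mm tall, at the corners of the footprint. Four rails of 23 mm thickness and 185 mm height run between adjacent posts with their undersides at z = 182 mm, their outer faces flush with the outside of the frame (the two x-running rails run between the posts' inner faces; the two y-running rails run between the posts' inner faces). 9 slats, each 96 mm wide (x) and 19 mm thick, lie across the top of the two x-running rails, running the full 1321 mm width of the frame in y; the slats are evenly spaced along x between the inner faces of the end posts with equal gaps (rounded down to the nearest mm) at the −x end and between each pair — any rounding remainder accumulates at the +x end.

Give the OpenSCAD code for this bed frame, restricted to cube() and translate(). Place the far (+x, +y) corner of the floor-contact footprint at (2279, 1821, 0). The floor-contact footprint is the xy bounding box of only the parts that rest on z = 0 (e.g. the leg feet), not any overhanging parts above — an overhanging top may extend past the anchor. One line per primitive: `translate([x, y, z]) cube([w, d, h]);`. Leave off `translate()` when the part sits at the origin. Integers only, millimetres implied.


translate([350, 500, 0]) cube([54, 54, 453]);
translate([350, 1767, 0]) cube([54, 54, 453]);
translate([2225, 500, 0]) cube([54, 54, 453]);
translate([2225, 1767, 0]) cube([54, 54, 453]);
translate([404, 500, 182]) cube([1821, 23, 185]);
translate([404, 1798, 182]) cube([1821, 23, 185]);
translate([350, 554, 182]) cube([23, 1213, 185]);
translate([2256, 554, 182]) cube([23, 1213, 185]);
translate([499, 500, 367]) cube([96, 1321, 19]);
translate([690, 500, 367]) cube([96, 1321, 19]);
translate([881, 500, 367]) cube([96, 1321, 19]);
translate([1072, 500, 367]) cube([96, 1321, 19]);
translate([1263, 500, 367]) cube([96, 1321, 19]);
translate([1454, 500, 367]) cube([96, 1321, 19]);
translate([1645, 500, 367]) cube([96, 1321, 19]);
translate([1836, 500, 367]) cube([96, 1321, 19]);
translate([2027, 500, 367]) cube([96, 1321, 19]);


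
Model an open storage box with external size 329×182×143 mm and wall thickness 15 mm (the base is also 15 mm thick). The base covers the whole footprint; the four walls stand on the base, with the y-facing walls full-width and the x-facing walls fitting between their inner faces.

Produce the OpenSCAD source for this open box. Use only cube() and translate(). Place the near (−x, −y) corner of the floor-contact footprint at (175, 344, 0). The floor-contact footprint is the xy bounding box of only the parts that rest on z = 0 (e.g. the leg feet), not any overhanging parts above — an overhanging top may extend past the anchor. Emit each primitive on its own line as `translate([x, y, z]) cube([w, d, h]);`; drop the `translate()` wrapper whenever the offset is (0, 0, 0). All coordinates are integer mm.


translate([175, 344, 0]) cube([329, 182, 15]);
translate([175, 344, 15]) cube([329, 15, 128]);
translate([175, 511, 15]) cube([329, 15, 128]);
translate([175, 359, 15]) cube([15, 152, 128]);
translate([489, 359, 15]) cube([15, 152, 128]);


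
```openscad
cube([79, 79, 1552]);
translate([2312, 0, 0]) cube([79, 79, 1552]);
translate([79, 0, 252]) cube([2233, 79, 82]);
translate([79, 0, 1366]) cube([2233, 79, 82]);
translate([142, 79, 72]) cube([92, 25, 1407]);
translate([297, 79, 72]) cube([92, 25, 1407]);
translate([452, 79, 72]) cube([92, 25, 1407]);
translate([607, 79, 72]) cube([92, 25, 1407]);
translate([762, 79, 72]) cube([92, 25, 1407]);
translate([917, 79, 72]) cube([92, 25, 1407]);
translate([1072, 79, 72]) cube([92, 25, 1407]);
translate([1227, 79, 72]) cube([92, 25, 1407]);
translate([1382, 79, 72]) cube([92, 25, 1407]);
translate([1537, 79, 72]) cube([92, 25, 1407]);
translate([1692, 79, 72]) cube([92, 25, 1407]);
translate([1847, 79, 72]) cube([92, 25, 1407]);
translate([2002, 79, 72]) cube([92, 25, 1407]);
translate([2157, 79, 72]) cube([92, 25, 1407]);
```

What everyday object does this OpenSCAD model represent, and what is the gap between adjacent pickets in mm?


A fence section. The picket gap is 63 mm.

Two posts, two rails, 14 pickets — a fence section. Span 2233 mm holds 14 pickets of 92 mm with 15 equal gaps: ⌊(2233 − 14·92) / 15⌋ = 63 mm.


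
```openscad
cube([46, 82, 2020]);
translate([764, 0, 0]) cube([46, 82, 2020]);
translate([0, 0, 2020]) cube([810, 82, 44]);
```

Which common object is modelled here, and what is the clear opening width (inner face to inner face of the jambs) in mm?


A door frame. The clear opening width is 718 mm.

Two 2020 mm tall posts with a header on top — a door frame. The left jamb is 46 mm wide at x = 0; the right jamb starts at x = 764. The clear opening is 764 − 46 = 718 mm.


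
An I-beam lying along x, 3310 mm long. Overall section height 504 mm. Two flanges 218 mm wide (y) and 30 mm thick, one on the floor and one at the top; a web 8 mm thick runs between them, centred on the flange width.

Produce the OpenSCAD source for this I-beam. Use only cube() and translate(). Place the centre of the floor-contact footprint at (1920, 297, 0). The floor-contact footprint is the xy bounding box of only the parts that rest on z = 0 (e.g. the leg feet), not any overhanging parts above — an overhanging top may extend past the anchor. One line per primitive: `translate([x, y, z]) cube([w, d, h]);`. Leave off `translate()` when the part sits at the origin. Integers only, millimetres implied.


translate([265, 188, 0]) cube([3310, 218, 30]);
translate([265, 293, 30]) cube([3310, 8, 444]);
translate([265, 188, 474]) cube([3310, 218, 30]);


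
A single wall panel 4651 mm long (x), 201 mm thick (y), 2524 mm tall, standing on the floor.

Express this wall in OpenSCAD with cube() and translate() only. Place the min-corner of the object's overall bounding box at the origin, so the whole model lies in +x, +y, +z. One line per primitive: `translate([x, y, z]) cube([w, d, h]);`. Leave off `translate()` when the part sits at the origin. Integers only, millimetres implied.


cube([4651, 201, 2524]);


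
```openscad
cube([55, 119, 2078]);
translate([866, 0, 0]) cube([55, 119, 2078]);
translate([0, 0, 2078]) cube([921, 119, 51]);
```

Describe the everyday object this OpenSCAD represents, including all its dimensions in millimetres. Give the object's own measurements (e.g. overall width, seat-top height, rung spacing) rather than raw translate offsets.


A door frame. The clear opening is 811 mm wide and 2078 mm high. Two 55 mm wide jambs, 119 mm deep, stand either side of the opening from the floor to the top of the opening. A 51 mm thick head sits across the top of both jambs, spanning the full outside width of the frame.
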